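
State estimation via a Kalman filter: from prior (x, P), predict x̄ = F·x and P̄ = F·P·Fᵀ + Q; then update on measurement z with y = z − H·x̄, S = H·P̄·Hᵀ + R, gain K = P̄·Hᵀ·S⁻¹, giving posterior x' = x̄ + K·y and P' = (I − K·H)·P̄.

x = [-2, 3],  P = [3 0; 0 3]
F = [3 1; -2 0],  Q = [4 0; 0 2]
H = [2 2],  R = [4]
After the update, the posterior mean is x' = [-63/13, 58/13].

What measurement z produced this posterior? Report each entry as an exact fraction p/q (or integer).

x̄ = F·x = [-3, 4]
P̄ = F·P·Fᵀ + Q = [34 -18; -18 14]
S = H·P̄·Hᵀ + R = [52]
K = P̄·Hᵀ·S⁻¹ = [8/13; -2/13]
x' − x̄ = [-24/13, 6/13] = K·y
y = (KᵀK)⁻¹·Kᵀ·(x' − x̄) = [-3]
z = y + H·x̄ = [-3] + [2] = [-1]

z = [-1]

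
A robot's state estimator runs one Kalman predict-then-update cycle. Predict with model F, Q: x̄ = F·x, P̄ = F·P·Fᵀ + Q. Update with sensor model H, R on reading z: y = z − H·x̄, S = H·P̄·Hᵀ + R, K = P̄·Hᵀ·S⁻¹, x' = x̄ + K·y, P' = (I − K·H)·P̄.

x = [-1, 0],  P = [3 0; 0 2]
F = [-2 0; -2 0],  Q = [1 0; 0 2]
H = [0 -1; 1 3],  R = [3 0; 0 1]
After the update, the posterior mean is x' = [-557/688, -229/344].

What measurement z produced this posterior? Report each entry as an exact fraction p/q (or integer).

z = [-1, -3]

x̄ = F·x = [2, 2]
P̄ = F·P·Fᵀ + Q = [13 12; 12 14]
S = H·P̄·Hᵀ + R = [17 -54; -54 212]
K = P̄·Hᵀ·S⁻¹ = [51/344 185/688; -13/172 81/344]
x' − x̄ = [-1933/688, -917/344] = K·y
y = (KᵀK)⁻¹·Kᵀ·(x' − x̄) = [1, -11]
z = y + H·x̄ = [1, -11] + [-2, 8] = [-1, -3]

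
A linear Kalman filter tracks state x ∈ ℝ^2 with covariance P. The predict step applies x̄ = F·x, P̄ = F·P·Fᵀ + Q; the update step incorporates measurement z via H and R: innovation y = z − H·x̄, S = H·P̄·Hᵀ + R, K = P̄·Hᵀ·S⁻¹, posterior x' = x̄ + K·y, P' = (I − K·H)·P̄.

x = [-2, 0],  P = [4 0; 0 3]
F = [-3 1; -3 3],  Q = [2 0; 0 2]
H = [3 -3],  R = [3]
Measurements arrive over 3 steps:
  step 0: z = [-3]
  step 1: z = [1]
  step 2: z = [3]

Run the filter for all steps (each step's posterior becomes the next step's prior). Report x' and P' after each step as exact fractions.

step 0: x' = [306/49, 354/49], P' = [1961/49 1965/49; 1965/49 1985/49]
step 1: x' = [1882/661, 62206/24457], P' = [3394/661 3180/661; 3180/661 117878/24457]
step 2: x' = [-48002/91183, -2495646/1732477], P' = [463762/91183 436440/91183; 436440/91183 8342582/1732477]

step 0: x̄ = F·x = [6, 6]
step 0: P̄ = F·P·Fᵀ + Q = [41 45; 45 65]
step 0: y = z − H·x̄ = [-3]
step 0: S = H·P̄·Hᵀ + R = [147]
step 0: K = P̄·Hᵀ·S⁻¹ = [-4/49; -20/49]
step 0: x' = x̄ + K·y = [306/49, 354/49]
step 0: P' = (I − K·H)·P̄ = [1961/49 1965/49; 1965/49 1985/49]
step 1: x̄ = F·x = [-564/49, 144/49]
step 1: P̄ = F·P·Fᵀ + Q = [7942/49 24/49; 24/49 242/49]
step 1: y = z − H·x̄ = [2173/49]
step 1: S = H·P̄·Hᵀ + R = [73371/49]
step 1: K = P̄·Hᵀ·S⁻¹ = [214/661; -218/24457]
step 1: x' = x̄ + K·y = [1882/661, 62206/24457]
step 1: P' = (I − K·H)·P̄ = [3394/661 3180/661; 3180/661 117878/24457]
step 2: x̄ = F·x = [-146696/24457, -22284/24457]
step 2: P̄ = F·P·Fᵀ + Q = [591034/24457 71916/24457; 71916/24457 122138/24457]
step 2: y = z − H·x̄ = [446607/24457]
step 2: S = H·P̄·Hᵀ + R = [5197431/24457]
step 2: K = P̄·Hᵀ·S⁻¹ = [27322/91183; -50222/1732477]
step 2: x' = x̄ + K·y = [-48002/91183, -2495646/1732477]
step 2: P' = (I − K·H)·P̄ = [463762/91183 436440/91183; 436440/91183 8342582/1732477]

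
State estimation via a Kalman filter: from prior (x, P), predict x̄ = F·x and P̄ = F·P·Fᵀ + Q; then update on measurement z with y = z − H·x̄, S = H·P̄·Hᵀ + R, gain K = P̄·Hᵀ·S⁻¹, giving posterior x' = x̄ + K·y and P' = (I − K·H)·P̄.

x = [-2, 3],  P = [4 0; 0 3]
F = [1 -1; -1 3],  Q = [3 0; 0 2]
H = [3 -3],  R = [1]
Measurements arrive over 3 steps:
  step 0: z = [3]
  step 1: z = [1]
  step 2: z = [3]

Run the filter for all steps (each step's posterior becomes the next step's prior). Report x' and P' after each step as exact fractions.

step 0: x̄ = F·x = [-5, 11]
step 0: P̄ = F·P·Fᵀ + Q = [10 -13; -13 33]
step 0: y = z − H·x̄ = [51]
step 0: S = H·P̄·Hᵀ + R = [622]
step 0: K = P̄·Hᵀ·S⁻¹ = [69/622; -69/311]
step 0: x' = x̄ + K·y = [409/622, -98/311]
step 0: P' = (I − K·H)·P̄ = [1459/622 718/311; 718/311 741/311]
step 1: x̄ = F·x = [605/622, -997/622]
step 1: P̄ = F·P·Fᵀ + Q = [1935/622 -161/622; -161/622 7425/622]
step 1: y = z − H·x̄ = [-2092/311]
step 1: S = H·P̄·Hᵀ + R = [43880/311]
step 1: K = P̄·Hᵀ·S⁻¹ = [393/5485; -11379/43880]
step 1: x' = x̄ + K·y = [5383/10970, 776/5485]
step 1: P' = (I − K·H)·P̄ = [26181/10970 25919/10970; 25919/10970 107469/43880]
step 2: x̄ = F·x = [3831/10970, -727/10970]
step 2: P̄ = F·P·Fᵀ + Q = [136481/43880 -12427/43880; -12427/43880 537649/43880]
step 2: y = z − H·x̄ = [9618/5485]
step 2: S = H·P̄·Hᵀ + R = [791842/5485]
step 2: K = P̄·Hᵀ·S⁻¹ = [111681/1583684; -412557/1583684]
step 2: x' = x̄ + K·y = [187224/395921, -207094/395921]
step 2: P' = (I − K·H)·P̄ = [947198/395921 3751565/1583684; 3751565/1583684 972271/395921]

step 0: x' = [409/622, -98/311], P' = [1459/622 718/311; 718/311 741/311]
step 1: x' = [5383/10970, 776/5485], P' = [26181/10970 25919/10970; 25919/10970 107469/43880]
step 2: x' = [187224/395921, -207094/395921], P' = [947198/395921 3751565/1583684; 3751565/1583684 972271/395921]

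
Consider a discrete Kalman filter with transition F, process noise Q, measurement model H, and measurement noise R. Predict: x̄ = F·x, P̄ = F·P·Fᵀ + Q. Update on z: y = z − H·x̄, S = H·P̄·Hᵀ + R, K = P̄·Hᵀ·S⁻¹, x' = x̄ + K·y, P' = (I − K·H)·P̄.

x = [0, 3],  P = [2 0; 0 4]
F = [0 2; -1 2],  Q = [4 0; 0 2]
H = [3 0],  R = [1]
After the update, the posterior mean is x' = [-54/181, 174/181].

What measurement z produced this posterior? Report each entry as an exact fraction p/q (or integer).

z = [-1]

x̄ = F·x = [6, 6]
P̄ = F·P·Fᵀ + Q = [20 16; 16 20]
S = H·P̄·Hᵀ + R = [181]
K = P̄·Hᵀ·S⁻¹ = [60/181; 48/181]
x' − x̄ = [-1140/181, -912/181] = K·y
y = (KᵀK)⁻¹·Kᵀ·(x' − x̄) = [-19]
z = y + H·x̄ = [-19] + [18] = [-1]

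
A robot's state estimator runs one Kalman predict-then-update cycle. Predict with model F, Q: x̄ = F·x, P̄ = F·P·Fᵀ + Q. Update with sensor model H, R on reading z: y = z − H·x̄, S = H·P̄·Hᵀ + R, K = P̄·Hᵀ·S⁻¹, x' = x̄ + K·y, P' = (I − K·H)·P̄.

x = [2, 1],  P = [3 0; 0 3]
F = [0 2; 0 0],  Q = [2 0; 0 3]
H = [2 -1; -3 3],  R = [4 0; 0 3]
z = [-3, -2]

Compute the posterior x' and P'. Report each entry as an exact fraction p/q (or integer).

x̄ = F·x = [2, 0]
P̄ = F·P·Fᵀ + Q = [14 0; 0 3]
y = z − H·x̄ = [-7, 4]
S = H·P̄·Hᵀ + R = [63 -93; -93 156]
K = P̄·Hᵀ·S⁻¹ = [154/393 -14/393; 41/131 32/131]
x' = x̄ + K·y = [-116/131, -159/131]
P' = (I − K·H)·P̄ = [602/393 196/131; 196/131 228/131]

x' = [-116/131, -159/131]
P' = [602/393 196/131; 196/131 228/131]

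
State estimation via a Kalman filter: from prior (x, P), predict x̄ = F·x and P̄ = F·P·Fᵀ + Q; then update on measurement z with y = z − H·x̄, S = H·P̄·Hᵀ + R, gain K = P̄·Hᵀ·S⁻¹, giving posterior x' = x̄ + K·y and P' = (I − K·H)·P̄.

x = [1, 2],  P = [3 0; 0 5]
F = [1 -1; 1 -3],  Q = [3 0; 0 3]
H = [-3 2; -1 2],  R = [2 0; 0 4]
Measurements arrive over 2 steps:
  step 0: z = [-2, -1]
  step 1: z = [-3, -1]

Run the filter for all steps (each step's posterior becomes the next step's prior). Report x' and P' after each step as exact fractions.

step 0: x̄ = F·x = [-1, -5]
step 0: P̄ = F·P·Fᵀ + Q = [11 18; 18 51]
step 0: y = z − H·x̄ = [5, 8]
step 0: S = H·P̄·Hᵀ + R = [89 93; 93 147]
step 0: K = P̄·Hᵀ·S⁻¹ = [-314/739 973/2217; -126/739 502/739]
step 0: x' = x̄ + K·y = [857/2217, -309/739]
step 0: P' = (I − K·H)·P̄ = [2888/2217 1130/739; 1130/739 1569/739]
step 1: x̄ = F·x = [1784/2217, 3638/2217]
step 1: P̄ = F·P·Fᵀ + Q = [7466/2217 3449/2217; 3449/2217 31562/2217]
step 1: y = z − H·x̄ = [-8575/2217, -7709/2217]
step 1: S = H·P̄·Hᵀ + R = [156488/2217 121054/2217; 121054/2217 128786/2217]
step 1: K = P̄·Hᵀ·S⁻¹ = [-217346/620139 201562/620139; -48146/620139 665213/1240278]
step 1: x' = x̄ + K·y = [638804/620139, 94591/1240278]
step 1: P' = (I − K·H)·P̄ = [620470/620139 713359/620139; 713359/620139 2043785/1240278]

step 0: x' = [857/2217, -309/739], P' = [2888/2217 1130/739; 1130/739 1569/739]
step 1: x' = [638804/620139, 94591/1240278], P' = [620470/620139 713359/620139; 713359/620139 2043785/1240278]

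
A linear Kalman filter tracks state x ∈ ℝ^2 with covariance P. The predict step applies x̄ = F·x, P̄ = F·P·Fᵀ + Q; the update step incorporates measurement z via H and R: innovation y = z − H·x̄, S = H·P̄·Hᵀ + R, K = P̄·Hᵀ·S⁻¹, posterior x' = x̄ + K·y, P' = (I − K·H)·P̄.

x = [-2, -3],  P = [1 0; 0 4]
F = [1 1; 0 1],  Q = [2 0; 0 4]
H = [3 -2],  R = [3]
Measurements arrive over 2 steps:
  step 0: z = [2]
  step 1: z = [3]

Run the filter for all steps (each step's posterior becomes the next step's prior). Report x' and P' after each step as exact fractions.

step 0: x̄ = F·x = [-5, -3]
step 0: P̄ = F·P·Fᵀ + Q = [7 4; 4 8]
step 0: y = z − H·x̄ = [11]
step 0: S = H·P̄·Hᵀ + R = [50]
step 0: K = P̄·Hᵀ·S⁻¹ = [13/50; -2/25]
step 0: x' = x̄ + K·y = [-107/50, -97/25]
step 0: P' = (I − K·H)·P̄ = [181/50 126/25; 126/25 192/25]
step 1: x̄ = F·x = [-301/50, -97/25]
step 1: P̄ = F·P·Fᵀ + Q = [1169/50 318/25; 318/25 292/25]
step 1: y = z − H·x̄ = [133/10]
step 1: S = H·P̄·Hᵀ + R = [215/2]
step 1: K = P̄·Hᵀ·S⁻¹ = [447/1075; 148/1075]
step 1: x' = x̄ + K·y = [-2632/5375, -11013/5375]
step 1: P' = (I − K·H)·P̄ = [25763/5375 35292/5375; 35292/5375 51828/5375]

step 0: x' = [-107/50, -97/25], P' = [181/50 126/25; 126/25 192/25]
step 1: x' = [-2632/5375, -11013/5375], P' = [25763/5375 35292/5375; 35292/5375 51828/5375]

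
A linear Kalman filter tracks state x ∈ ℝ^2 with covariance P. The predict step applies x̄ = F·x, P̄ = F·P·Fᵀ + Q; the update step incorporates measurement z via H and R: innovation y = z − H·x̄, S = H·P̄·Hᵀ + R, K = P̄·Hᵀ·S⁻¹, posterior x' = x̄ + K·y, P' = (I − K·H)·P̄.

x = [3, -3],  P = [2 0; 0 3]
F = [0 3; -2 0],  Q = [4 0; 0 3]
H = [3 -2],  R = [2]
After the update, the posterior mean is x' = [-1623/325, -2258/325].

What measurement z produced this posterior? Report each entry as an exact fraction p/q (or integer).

x̄ = F·x = [-9, -6]
P̄ = F·P·Fᵀ + Q = [31 0; 0 11]
S = H·P̄·Hᵀ + R = [325]
K = P̄·Hᵀ·S⁻¹ = [93/325; -22/325]
x' − x̄ = [1302/325, -308/325] = K·y
y = (KᵀK)⁻¹·Kᵀ·(x' − x̄) = [14]
z = y + H·x̄ = [14] + [-15] = [-1]

z = [-1]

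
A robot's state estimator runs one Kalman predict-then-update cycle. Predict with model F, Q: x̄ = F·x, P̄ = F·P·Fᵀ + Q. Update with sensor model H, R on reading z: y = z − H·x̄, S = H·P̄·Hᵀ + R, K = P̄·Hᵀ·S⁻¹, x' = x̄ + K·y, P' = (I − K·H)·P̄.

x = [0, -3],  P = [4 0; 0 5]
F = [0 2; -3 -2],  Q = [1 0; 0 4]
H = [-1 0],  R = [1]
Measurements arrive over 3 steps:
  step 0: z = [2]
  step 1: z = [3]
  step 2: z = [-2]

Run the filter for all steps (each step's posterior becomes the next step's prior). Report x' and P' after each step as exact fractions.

step 0: x̄ = F·x = [-6, 6]
step 0: P̄ = F·P·Fᵀ + Q = [21 -20; -20 60]
step 0: y = z − H·x̄ = [-4]
step 0: S = H·P̄·Hᵀ + R = [22]
step 0: K = P̄·Hᵀ·S⁻¹ = [-21/22; 10/11]
step 0: x' = x̄ + K·y = [-24/11, 26/11]
step 0: P' = (I − K·H)·P̄ = [21/22 -10/11; -10/11 460/11]
step 1: x̄ = F·x = [52/11, 20/11]
step 1: P̄ = F·P·Fᵀ + Q = [1851/11 -1780/11; -1780/11 3717/22]
step 1: y = z − H·x̄ = [85/11]
step 1: S = H·P̄·Hᵀ + R = [1862/11]
step 1: K = P̄·Hᵀ·S⁻¹ = [-1851/1862; 890/931]
step 1: x' = x̄ + K·y = [-5501/1862, 8570/931]
step 1: P' = (I − K·H)·P̄ = [1851/1862 -890/931; -890/931 26557/1862]
step 2: x̄ = F·x = [17140/931, -17777/1862]
step 2: P̄ = F·P·Fᵀ + Q = [54045/931 -47774/931; -47774/931 108975/1862]
step 2: y = z − H·x̄ = [15278/931]
step 2: S = H·P̄·Hᵀ + R = [54976/931]
step 2: K = P̄·Hᵀ·S⁻¹ = [-54045/54976; 23887/27488]
step 2: x' = x̄ + K·y = [62615/27488, 64779/13744]
step 2: P' = (I − K·H)·P̄ = [54045/54976 -23887/27488; -23887/27488 191501/13744]

step 0: x' = [-24/11, 26/11], P' = [21/22 -10/11; -10/11 460/11]
step 1: x' = [-5501/1862, 8570/931], P' = [1851/1862 -890/931; -890/931 26557/1862]
step 2: x' = [62615/27488, 64779/13744], P' = [54045/54976 -23887/27488; -23887/27488 191501/13744]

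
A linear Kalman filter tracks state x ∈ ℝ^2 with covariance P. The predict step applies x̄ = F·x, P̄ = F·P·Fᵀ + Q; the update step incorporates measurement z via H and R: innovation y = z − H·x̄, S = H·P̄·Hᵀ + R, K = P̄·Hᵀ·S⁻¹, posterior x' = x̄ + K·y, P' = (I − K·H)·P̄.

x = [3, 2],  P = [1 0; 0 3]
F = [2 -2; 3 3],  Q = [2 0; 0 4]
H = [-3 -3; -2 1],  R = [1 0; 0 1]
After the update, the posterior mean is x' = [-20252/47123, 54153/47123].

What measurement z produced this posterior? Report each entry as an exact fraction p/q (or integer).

z = [-2, 2]

x̄ = F·x = [2, 15]
P̄ = F·P·Fᵀ + Q = [18 -12; -12 40]
S = H·P̄·Hᵀ + R = [307 -48; -48 161]
K = P̄·Hᵀ·S⁻¹ = [-5202/47123 -15600/47123; -10452/47123 15616/47123]
x' − x̄ = [-114498/47123, -652692/47123] = K·y
y = (KᵀK)⁻¹·Kᵀ·(x' − x̄) = [49, -9]
z = y + H·x̄ = [49, -9] + [-51, 11] = [-2, 2]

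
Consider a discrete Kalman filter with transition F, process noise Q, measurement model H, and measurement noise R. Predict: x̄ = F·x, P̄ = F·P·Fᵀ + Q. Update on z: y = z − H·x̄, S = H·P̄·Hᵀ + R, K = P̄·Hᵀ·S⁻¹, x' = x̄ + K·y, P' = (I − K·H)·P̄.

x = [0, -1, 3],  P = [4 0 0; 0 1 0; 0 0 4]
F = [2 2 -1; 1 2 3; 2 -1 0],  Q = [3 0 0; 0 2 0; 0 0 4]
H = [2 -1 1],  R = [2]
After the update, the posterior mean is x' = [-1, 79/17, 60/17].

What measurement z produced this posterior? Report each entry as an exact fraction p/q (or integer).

z = [-3]

x̄ = F·x = [-5, 7, 1]
P̄ = F·P·Fᵀ + Q = [27 0 14; 0 46 6; 14 6 21]
S = H·P̄·Hᵀ + R = [221]
K = P̄·Hᵀ·S⁻¹ = [4/13; -40/221; 43/221]
x' − x̄ = [4, -40/17, 43/17] = K·y
y = (KᵀK)⁻¹·Kᵀ·(x' − x̄) = [13]
z = y + H·x̄ = [13] + [-16] = [-3]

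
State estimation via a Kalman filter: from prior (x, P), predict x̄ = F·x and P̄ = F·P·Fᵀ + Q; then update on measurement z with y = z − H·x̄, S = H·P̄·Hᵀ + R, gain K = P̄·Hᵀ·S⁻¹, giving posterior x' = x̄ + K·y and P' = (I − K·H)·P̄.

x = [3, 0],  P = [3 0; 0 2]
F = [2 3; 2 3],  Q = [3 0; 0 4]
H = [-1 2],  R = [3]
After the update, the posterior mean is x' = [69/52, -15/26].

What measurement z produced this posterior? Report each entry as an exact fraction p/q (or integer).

z = [-3]

x̄ = F·x = [6, 6]
P̄ = F·P·Fᵀ + Q = [33 30; 30 34]
S = H·P̄·Hᵀ + R = [52]
K = P̄·Hᵀ·S⁻¹ = [27/52; 19/26]
x' − x̄ = [-243/52, -171/26] = K·y
y = (KᵀK)⁻¹·Kᵀ·(x' − x̄) = [-9]
z = y + H·x̄ = [-9] + [6] = [-3]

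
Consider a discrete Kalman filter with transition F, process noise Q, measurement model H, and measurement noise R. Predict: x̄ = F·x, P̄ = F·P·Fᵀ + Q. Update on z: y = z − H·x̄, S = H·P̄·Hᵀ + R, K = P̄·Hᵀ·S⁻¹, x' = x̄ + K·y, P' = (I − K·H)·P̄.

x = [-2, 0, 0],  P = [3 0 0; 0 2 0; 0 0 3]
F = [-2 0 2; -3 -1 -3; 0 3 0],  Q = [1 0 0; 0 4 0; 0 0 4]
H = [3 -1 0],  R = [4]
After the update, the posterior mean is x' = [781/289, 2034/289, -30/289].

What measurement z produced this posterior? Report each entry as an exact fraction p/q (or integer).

z = [1]

x̄ = F·x = [4, 6, 0]
P̄ = F·P·Fᵀ + Q = [25 0 0; 0 60 -6; 0 -6 22]
S = H·P̄·Hᵀ + R = [289]
K = P̄·Hᵀ·S⁻¹ = [75/289; -60/289; 6/289]
x' − x̄ = [-375/289, 300/289, -30/289] = K·y
y = (KᵀK)⁻¹·Kᵀ·(x' − x̄) = [-5]
z = y + H·x̄ = [-5] + [6] = [1]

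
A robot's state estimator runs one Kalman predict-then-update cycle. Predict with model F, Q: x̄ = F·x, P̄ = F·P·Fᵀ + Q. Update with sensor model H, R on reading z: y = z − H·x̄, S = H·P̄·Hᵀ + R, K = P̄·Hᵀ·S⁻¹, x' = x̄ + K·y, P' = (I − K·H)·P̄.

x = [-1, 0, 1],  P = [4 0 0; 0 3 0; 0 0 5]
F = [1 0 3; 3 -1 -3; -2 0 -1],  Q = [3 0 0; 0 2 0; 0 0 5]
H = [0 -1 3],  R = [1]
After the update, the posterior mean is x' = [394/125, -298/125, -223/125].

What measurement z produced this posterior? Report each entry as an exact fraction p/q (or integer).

z = [-3]

x̄ = F·x = [2, -6, 1]
P̄ = F·P·Fᵀ + Q = [52 -33 -23; -33 86 -9; -23 -9 26]
S = H·P̄·Hᵀ + R = [375]
K = P̄·Hᵀ·S⁻¹ = [-12/125; -113/375; 29/125]
x' − x̄ = [144/125, 452/125, -348/125] = K·y
y = (KᵀK)⁻¹·Kᵀ·(x' − x̄) = [-12]
z = y + H·x̄ = [-12] + [9] = [-3]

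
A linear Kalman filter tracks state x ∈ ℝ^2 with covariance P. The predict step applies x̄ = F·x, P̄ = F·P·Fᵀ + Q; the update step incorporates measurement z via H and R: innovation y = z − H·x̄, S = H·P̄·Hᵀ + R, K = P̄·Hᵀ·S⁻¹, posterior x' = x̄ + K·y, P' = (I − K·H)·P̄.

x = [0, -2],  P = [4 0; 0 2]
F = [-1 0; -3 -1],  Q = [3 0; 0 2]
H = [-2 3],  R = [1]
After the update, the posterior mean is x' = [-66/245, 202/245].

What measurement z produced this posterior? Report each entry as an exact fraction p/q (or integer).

z = [3]

x̄ = F·x = [0, 2]
P̄ = F·P·Fᵀ + Q = [7 12; 12 40]
S = H·P̄·Hᵀ + R = [245]
K = P̄·Hᵀ·S⁻¹ = [22/245; 96/245]
x' − x̄ = [-66/245, -288/245] = K·y
y = (KᵀK)⁻¹·Kᵀ·(x' − x̄) = [-3]
z = y + H·x̄ = [-3] + [6] = [3]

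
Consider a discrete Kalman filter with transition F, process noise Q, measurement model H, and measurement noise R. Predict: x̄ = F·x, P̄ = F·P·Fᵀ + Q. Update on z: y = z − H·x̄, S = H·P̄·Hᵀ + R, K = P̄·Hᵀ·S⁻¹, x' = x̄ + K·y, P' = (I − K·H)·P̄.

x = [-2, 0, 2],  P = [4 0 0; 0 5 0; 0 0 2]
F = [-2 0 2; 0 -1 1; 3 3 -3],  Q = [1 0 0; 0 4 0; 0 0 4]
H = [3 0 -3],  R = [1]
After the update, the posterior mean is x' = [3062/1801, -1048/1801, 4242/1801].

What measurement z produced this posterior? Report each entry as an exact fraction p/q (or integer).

z = [-2]

x̄ = F·x = [8, 2, -12]
P̄ = F·P·Fᵀ + Q = [25 4 -36; 4 11 -21; -36 -21 103]
S = H·P̄·Hᵀ + R = [1801]
K = P̄·Hᵀ·S⁻¹ = [183/1801; 75/1801; -417/1801]
x' − x̄ = [-11346/1801, -4650/1801, 25854/1801] = K·y
y = (KᵀK)⁻¹·Kᵀ·(x' − x̄) = [-62]
z = y + H·x̄ = [-62] + [60] = [-2]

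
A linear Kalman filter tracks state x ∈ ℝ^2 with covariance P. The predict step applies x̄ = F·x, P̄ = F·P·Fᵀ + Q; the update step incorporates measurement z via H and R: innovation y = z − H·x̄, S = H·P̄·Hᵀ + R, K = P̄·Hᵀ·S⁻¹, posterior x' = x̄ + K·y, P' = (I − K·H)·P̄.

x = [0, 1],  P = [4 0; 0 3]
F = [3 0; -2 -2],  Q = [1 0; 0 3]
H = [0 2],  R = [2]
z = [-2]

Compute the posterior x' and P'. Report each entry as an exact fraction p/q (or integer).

x̄ = F·x = [0, -2]
P̄ = F·P·Fᵀ + Q = [37 -24; -24 31]
y = z − H·x̄ = [2]
S = H·P̄·Hᵀ + R = [126]
K = P̄·Hᵀ·S⁻¹ = [-8/21; 31/63]
x' = x̄ + K·y = [-16/21, -64/63]
P' = (I − K·H)·P̄ = [131/7 -8/21; -8/21 31/63]

x' = [-16/21, -64/63]
P' = [131/7 -8/21; -8/21 31/63]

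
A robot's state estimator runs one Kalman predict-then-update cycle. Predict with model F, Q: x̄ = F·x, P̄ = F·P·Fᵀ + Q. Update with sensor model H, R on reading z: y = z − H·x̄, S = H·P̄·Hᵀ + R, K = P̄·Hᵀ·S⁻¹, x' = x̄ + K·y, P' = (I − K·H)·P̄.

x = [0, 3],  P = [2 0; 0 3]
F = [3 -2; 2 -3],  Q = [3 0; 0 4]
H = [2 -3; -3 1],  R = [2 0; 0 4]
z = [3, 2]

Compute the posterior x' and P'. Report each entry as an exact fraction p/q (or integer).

x' = [-5427/3955, -1563/791]
P' = [2994/3955 474/791; 474/791 2694/3955]

x̄ = F·x = [-6, -9]
P̄ = F·P·Fᵀ + Q = [33 30; 30 39]
y = z − H·x̄ = [-12, -7]
S = H·P̄·Hᵀ + R = [125 15; 15 160]
K = P̄·Hᵀ·S⁻¹ = [-561/3955 -1653/3955; -1671/3955 -1104/3955]
x' = x̄ + K·y = [-5427/3955, -1563/791]
P' = (I − K·H)·P̄ = [2994/3955 474/791; 474/791 2694/3955]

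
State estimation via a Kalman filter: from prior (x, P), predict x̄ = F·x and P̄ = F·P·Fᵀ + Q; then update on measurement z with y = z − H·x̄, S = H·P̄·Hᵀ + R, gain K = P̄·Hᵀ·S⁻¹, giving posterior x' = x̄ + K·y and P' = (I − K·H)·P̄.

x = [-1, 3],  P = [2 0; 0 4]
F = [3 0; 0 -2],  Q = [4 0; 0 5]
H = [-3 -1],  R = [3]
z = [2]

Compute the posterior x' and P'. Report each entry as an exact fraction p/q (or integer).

x' = [32/37, -353/74]
P' = [88/37 -231/37; -231/37 1407/74]

x̄ = F·x = [-3, -6]
P̄ = F·P·Fᵀ + Q = [22 0; 0 21]
y = z − H·x̄ = [-13]
S = H·P̄·Hᵀ + R = [222]
K = P̄·Hᵀ·S⁻¹ = [-11/37; -7/74]
x' = x̄ + K·y = [32/37, -353/74]
P' = (I − K·H)·P̄ = [88/37 -231/37; -231/37 1407/74]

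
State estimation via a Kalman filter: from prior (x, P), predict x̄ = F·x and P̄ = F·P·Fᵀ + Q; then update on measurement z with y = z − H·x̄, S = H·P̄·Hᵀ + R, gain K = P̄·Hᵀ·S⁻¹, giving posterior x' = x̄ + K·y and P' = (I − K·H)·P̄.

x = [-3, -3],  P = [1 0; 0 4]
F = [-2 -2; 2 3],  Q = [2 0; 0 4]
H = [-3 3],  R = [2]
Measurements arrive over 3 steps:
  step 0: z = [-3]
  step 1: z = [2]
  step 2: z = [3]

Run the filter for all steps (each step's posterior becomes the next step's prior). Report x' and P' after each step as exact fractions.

step 0: x' = [15/11, 87/275], P' = [17/11 16/11; 16/11 436/275]
step 1: x' = [-90843/159350, 8571/79675], P' = [116079/79675 108324/79675; 108324/79675 118244/79675]
step 2: x' = [-5973264/21694679, 15612162/21694679], P' = [31603487/21694679 29493360/21694679; 29493360/21694679 32195420/21694679]

step 0: x̄ = F·x = [12, -15]
step 0: P̄ = F·P·Fᵀ + Q = [22 -28; -28 44]
step 0: y = z − H·x̄ = [78]
step 0: S = H·P̄·Hᵀ + R = [1100]
step 0: K = P̄·Hᵀ·S⁻¹ = [-3/22; 54/275]
step 0: x' = x̄ + K·y = [15/11, 87/275]
step 0: P' = (I − K·H)·P̄ = [17/11 16/11; 16/11 436/275]
step 1: x̄ = F·x = [-84/25, 1011/275]
step 1: P̄ = F·P·Fᵀ + Q = [654/25 -756/25; -756/25 11524/275]
step 1: y = z − H·x̄ = [-1051/55]
step 1: S = H·P̄·Hᵀ + R = [12748/11]
step 1: K = P̄·Hᵀ·S⁻¹ = [-4653/31870; 2976/15935]
step 1: x' = x̄ + K·y = [-90843/159350, 8571/79675]
step 1: P' = (I − K·H)·P̄ = [116079/79675 108324/79675; 108324/79675 118244/79675]
step 2: x̄ = F·x = [73701/79675, -13026/15935]
step 2: P̄ = F·P·Fᵀ + Q = [1963234/79675 -451404/15935; -451404/15935 125884/3187]
step 2: y = z − H·x̄ = [655518/79675]
step 2: S = H·P̄·Hᵀ + R = [86778716/79675]
step 2: K = P̄·Hᵀ·S⁻¹ = [-6330381/43389358; 4053090/21694679]
step 2: x' = x̄ + K·y = [-5973264/21694679, 15612162/21694679]
step 2: P' = (I − K·H)·P̄ = [31603487/21694679 29493360/21694679; 29493360/21694679 32195420/21694679]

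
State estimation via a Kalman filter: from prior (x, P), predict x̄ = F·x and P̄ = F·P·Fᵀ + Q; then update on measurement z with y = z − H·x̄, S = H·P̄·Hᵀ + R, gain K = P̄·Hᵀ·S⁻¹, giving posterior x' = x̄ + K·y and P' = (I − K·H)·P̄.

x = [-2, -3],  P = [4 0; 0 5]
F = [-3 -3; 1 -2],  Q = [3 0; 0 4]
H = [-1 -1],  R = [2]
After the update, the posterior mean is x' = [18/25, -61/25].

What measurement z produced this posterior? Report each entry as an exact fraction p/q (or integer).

z = [2]

x̄ = F·x = [15, 4]
P̄ = F·P·Fᵀ + Q = [84 18; 18 28]
S = H·P̄·Hᵀ + R = [150]
K = P̄·Hᵀ·S⁻¹ = [-17/25; -23/75]
x' − x̄ = [-357/25, -161/25] = K·y
y = (KᵀK)⁻¹·Kᵀ·(x' − x̄) = [21]
z = y + H·x̄ = [21] + [-19] = [2]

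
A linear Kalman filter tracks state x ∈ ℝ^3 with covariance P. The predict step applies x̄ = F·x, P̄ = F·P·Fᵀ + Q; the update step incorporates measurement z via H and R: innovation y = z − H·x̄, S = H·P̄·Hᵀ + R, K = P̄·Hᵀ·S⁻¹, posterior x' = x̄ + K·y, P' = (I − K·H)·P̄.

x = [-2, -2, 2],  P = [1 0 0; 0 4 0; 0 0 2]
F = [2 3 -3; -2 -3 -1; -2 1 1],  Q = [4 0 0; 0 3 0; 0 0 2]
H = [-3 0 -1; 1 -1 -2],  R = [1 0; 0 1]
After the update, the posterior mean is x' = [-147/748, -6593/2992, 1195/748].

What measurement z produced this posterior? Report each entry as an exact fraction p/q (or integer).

z = [-1, -1]

x̄ = F·x = [-16, 8, 4]
P̄ = F·P·Fᵀ + Q = [62 -34 2; -34 45 -10; 2 -10 12]
S = H·P̄·Hᵀ + R = [583 -264; -264 176]
K = P̄·Hᵀ·S⁻¹ = [-50/187 91/748; 47/374 -439/2992; -36/187 -267/748]
x' − x̄ = [11821/748, -30529/2992, -1797/748] = K·y
y = (KᵀK)⁻¹·Kᵀ·(x' − x̄) = [-45, 31]
z = y + H·x̄ = [-45, 31] + [44, -32] = [-1, -1]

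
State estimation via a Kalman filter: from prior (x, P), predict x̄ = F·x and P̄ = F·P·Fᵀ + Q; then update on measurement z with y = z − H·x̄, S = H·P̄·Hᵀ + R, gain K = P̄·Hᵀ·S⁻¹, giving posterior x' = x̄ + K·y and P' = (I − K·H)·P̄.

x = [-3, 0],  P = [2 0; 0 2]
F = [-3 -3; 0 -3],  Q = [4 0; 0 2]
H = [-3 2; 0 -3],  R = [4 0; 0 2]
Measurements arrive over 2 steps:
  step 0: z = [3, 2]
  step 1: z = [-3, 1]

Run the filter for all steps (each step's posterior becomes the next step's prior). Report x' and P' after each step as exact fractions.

step 0: x' = [-4215/3311, -2252/3311], P' = [1772/3311 488/3311; 488/3311 2182/9933]
step 1: x' = [10683/10903, -227551/1046688], P' = [5692/10903 1544/10903; 1544/10903 330265/1570032]

step 0: x̄ = F·x = [9, 0]
step 0: P̄ = F·P·Fᵀ + Q = [40 18; 18 20]
step 0: y = z − H·x̄ = [30, 2]
step 0: S = H·P̄·Hᵀ + R = [228 42; 42 182]
step 0: K = P̄·Hᵀ·S⁻¹ = [-155/473 -732/3311; -1/1419 -1091/3311]
step 0: x' = x̄ + K·y = [-4215/3311, -2252/3311]
step 0: P' = (I − K·H)·P̄ = [1772/3311 488/3311; 488/3311 2182/9933]
step 1: x̄ = F·x = [19401/3311, 6756/3311]
step 1: P̄ = F·P·Fᵀ + Q = [44522/3311 10938/3311; 10938/3311 13168/3311]
step 1: y = z − H·x̄ = [34758/3311, 23579/3311]
step 1: S = H·P̄·Hᵀ + R = [335358/3311 19434/3311; 19434/3311 125134/3311]
step 1: K = P̄·Hᵀ·S⁻¹ = [-3497/10903 -2316/10903; -3239/3140064 -330265/1046688]
step 1: x' = x̄ + K·y = [10683/10903, -227551/1046688]
step 1: P' = (I − K·H)·P̄ = [5692/10903 1544/10903; 1544/10903 330265/1570032]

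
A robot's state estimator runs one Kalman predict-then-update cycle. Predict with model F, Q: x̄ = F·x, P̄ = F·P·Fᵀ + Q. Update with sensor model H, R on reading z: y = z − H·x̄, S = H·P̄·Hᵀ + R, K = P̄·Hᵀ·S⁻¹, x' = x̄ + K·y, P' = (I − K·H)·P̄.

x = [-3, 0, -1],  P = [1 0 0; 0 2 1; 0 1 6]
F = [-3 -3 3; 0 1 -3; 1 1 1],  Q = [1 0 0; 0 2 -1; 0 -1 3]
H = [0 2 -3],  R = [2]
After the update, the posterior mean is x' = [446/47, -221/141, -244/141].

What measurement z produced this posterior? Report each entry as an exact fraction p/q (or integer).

x̄ = F·x = [6, 3, -4]
P̄ = F·P·Fᵀ + Q = [64 -48 9; -48 52 -19; 9 -19 14]
S = H·P̄·Hᵀ + R = [564]
K = P̄·Hᵀ·S⁻¹ = [-41/188; 161/564; -20/141]
x' − x̄ = [164/47, -644/141, 320/141] = K·y
y = (KᵀK)⁻¹·Kᵀ·(x' − x̄) = [-16]
z = y + H·x̄ = [-16] + [18] = [2]

z = [2]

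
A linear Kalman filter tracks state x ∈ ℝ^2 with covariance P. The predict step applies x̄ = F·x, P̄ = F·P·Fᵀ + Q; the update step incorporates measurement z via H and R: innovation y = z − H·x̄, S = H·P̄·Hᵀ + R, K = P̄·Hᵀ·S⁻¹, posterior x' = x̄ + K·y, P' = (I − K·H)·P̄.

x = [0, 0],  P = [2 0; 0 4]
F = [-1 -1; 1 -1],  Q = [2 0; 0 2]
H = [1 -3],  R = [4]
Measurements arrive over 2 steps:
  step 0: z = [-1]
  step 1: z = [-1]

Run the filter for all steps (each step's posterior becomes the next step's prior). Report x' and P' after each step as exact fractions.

step 0: x' = [-1/36, 11/36], P' = [143/18 47/18; 47/18 23/18]
step 1: x' = [-851/1030, 39/1030], P' = [2492/515 612/515; 612/515 352/515]

step 0: x̄ = F·x = [0, 0]
step 0: P̄ = F·P·Fᵀ + Q = [8 2; 2 8]
step 0: y = z − H·x̄ = [-1]
step 0: S = H·P̄·Hᵀ + R = [72]
step 0: K = P̄·Hᵀ·S⁻¹ = [1/36; -11/36]
step 0: x' = x̄ + K·y = [-1/36, 11/36]
step 0: P' = (I − K·H)·P̄ = [143/18 47/18; 47/18 23/18]
step 1: x̄ = F·x = [-5/18, -1/3]
step 1: P̄ = F·P·Fᵀ + Q = [148/9 -20/3; -20/3 6]
step 1: y = z − H·x̄ = [-31/18]
step 1: S = H·P̄·Hᵀ + R = [1030/9]
step 1: K = P̄·Hᵀ·S⁻¹ = [164/515; -111/515]
step 1: x' = x̄ + K·y = [-851/1030, 39/1030]
step 1: P' = (I − K·H)·P̄ = [2492/515 612/515; 612/515 352/515]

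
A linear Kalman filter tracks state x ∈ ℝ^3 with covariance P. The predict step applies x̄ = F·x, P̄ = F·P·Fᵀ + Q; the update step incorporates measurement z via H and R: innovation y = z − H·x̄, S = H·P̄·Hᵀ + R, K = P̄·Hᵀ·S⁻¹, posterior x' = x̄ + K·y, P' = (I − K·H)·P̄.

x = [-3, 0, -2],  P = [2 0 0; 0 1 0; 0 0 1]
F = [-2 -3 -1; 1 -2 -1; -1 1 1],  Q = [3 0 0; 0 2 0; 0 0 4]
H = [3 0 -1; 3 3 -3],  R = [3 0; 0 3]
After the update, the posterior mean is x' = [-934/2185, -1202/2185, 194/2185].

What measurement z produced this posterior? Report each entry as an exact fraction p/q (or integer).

x̄ = F·x = [8, -1, 1]
P̄ = F·P·Fᵀ + Q = [21 3 0; 3 9 -5; 0 -5 8]
S = H·P̄·Hᵀ + R = [200 255; 255 489]
K = P̄·Hᵀ·S⁻¹ = [4149/10925 -111/2185; -2053/10925 442/2185; 2011/10925 -384/2185]
x' − x̄ = [-18414/2185, 983/2185, -1991/2185] = K·y
y = (KᵀK)⁻¹·Kᵀ·(x' − x̄) = [-25, -21]
z = y + H·x̄ = [-25, -21] + [23, 18] = [-2, -3]

z = [-2, -3]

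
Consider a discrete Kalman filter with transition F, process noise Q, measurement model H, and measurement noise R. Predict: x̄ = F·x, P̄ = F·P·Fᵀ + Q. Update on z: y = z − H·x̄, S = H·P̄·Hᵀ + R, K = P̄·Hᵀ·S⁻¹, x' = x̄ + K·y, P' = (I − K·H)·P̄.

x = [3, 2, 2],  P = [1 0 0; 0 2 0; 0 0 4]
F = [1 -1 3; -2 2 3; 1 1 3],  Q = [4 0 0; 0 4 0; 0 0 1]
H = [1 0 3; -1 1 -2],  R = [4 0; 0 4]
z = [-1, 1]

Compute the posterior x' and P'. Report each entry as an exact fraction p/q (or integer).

x' = [-71907/16783, -32372/16783, 17712/16783]
P' = [89460/16783 15168/16783 -27668/16783; 15168/16783 79240/16783 8240/16783; -27668/16783 8240/16783 15632/16783]

x̄ = F·x = [7, 4, 11]
P̄ = F·P·Fᵀ + Q = [43 30 35; 30 52 38; 35 38 40]
y = z − H·x̄ = [-41, 26]
S = H·P̄·Hᵀ + R = [617 -314; -314 187]
K = P̄·Hᵀ·S⁻¹ = [1614/16783 -4739/16783; 9972/16783 11898/16783; 4807/16783 1161/16783]
x' = x̄ + K·y = [-71907/16783, -32372/16783, 17712/16783]
P' = (I − K·H)·P̄ = [89460/16783 15168/16783 -27668/16783; 15168/16783 79240/16783 8240/16783; -27668/16783 8240/16783 15632/16783]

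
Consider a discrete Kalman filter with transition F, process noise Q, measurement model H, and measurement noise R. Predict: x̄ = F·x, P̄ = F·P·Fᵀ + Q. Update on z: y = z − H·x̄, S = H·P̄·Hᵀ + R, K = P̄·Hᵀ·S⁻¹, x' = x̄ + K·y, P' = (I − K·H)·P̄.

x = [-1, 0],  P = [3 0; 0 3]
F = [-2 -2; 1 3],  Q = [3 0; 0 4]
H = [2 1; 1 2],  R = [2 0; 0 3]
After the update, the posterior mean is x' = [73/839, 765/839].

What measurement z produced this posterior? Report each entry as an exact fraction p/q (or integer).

z = [1, 2]

x̄ = F·x = [2, -1]
P̄ = F·P·Fᵀ + Q = [27 -24; -24 34]
S = H·P̄·Hᵀ + R = [48 2; 2 70]
K = P̄·Hᵀ·S⁻¹ = [1071/1678 -267/839; -267/839 535/839]
x' − x̄ = [-1605/839, 1604/839] = K·y
y = (KᵀK)⁻¹·Kᵀ·(x' − x̄) = [-2, 2]
z = y + H·x̄ = [-2, 2] + [3, 0] = [1, 2]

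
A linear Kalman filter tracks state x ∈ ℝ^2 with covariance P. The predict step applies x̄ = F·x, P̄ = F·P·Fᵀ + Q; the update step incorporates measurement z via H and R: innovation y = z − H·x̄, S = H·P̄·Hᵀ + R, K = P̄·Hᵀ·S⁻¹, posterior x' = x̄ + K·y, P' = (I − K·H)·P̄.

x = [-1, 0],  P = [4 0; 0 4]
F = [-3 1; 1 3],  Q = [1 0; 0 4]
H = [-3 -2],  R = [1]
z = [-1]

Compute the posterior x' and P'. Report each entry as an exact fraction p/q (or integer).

x̄ = F·x = [3, -1]
P̄ = F·P·Fᵀ + Q = [41 0; 0 44]
y = z − H·x̄ = [6]
S = H·P̄·Hᵀ + R = [546]
K = P̄·Hᵀ·S⁻¹ = [-41/182; -44/273]
x' = x̄ + K·y = [150/91, -179/91]
P' = (I − K·H)·P̄ = [2419/182 -1804/91; -1804/91 8140/273]

x' = [150/91, -179/91]
P' = [2419/182 -1804/91; -1804/91 8140/273]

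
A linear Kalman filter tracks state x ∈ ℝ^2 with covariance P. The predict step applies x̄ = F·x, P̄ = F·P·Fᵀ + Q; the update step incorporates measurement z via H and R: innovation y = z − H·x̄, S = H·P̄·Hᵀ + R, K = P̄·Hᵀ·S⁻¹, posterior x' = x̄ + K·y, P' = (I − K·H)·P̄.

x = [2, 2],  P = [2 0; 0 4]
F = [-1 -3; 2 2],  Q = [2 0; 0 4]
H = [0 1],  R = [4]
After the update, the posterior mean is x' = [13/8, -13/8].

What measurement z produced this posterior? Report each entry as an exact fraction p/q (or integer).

z = [-3]

x̄ = F·x = [-8, 8]
P̄ = F·P·Fᵀ + Q = [40 -28; -28 28]
S = H·P̄·Hᵀ + R = [32]
K = P̄·Hᵀ·S⁻¹ = [-7/8; 7/8]
x' − x̄ = [77/8, -77/8] = K·y
y = (KᵀK)⁻¹·Kᵀ·(x' − x̄) = [-11]
z = y + H·x̄ = [-11] + [8] = [-3]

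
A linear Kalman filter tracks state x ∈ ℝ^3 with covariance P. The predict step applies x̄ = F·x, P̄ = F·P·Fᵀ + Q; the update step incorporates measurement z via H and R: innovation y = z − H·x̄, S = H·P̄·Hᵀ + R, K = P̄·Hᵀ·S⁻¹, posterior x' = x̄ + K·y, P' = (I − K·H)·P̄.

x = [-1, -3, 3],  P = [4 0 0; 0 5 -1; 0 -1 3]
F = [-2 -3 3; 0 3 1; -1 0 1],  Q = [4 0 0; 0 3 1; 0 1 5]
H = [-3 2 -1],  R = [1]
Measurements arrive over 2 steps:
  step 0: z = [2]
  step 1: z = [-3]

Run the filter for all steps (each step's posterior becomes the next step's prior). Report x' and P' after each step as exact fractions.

step 0: x' = [736/601, 1984/601, 584/601], P' = [9974/1803 17584/1803 5680/1803; 17584/1803 34910/1803 16853/1803; 5680/1803 16853/1803 16736/1803]
step 1: x' = [156949/166990, 299768/1419415, 167912/283883], P' = [7993781/500970 7200176/250485 491687/50097; 7200176/250485 228483299/4258245 17781182/851649; 491687/50097 17781182/851649 10499815/851649]

step 0: x̄ = F·x = [20, -6, 4]
step 0: P̄ = F·P·Fᵀ + Q = [110 -42 20; -42 45 1; 20 1 12]
step 0: y = z − H·x̄ = [78]
step 0: S = H·P̄·Hᵀ + R = [1803]
step 0: K = P̄·Hᵀ·S⁻¹ = [-434/1803; 215/1803; -70/1803]
step 0: x' = x̄ + K·y = [736/601, 1984/601, 584/601]
step 0: P' = (I − K·H)·P̄ = [9974/1803 17584/1803 5680/1803; 17584/1803 34910/1803 16853/1803; 5680/1803 16853/1803 16736/1803]
step 1: x̄ = F·x = [-5672/601, 6536/601, -152/601]
step 1: P̄ = F·P·Fᵀ + Q = [351416/1803 -279728/1803 43949/1803; -279728/1803 437453/1803 10666/1803; 43949/1803 10666/1803 24365/1803]
step 1: y = z − H·x̄ = [-32043/601]
step 1: S = H·P̄·Hᵀ + R = [2838830/601]
step 1: K = P̄·Hᵀ·S⁻¹ = [-32503/166990; 283904/1419415; -4496/283883]
step 1: x' = x̄ + K·y = [156949/166990, 299768/1419415, 167912/283883]
step 1: P' = (I − K·H)·P̄ = [7993781/500970 7200176/250485 491687/50097; 7200176/250485 228483299/4258245 17781182/851649; 491687/50097 17781182/851649 10499815/851649]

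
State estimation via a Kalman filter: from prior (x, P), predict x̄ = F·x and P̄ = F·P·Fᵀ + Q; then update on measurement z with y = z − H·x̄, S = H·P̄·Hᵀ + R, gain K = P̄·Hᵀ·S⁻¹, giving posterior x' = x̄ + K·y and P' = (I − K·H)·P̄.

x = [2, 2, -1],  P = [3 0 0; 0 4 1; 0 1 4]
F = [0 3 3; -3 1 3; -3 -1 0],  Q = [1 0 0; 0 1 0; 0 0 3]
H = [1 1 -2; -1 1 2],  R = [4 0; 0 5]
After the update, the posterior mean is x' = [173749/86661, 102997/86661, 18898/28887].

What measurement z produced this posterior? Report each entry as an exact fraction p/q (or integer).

z = [2, 1]

x̄ = F·x = [3, -7, -8]
P̄ = F·P·Fᵀ + Q = [91 60 -15; 60 74 20; -15 20 34]
S = H·P̄·Hᵀ + R = [405 -213; -213 326]
K = P̄·Hᵀ·S⁻¹ = [46013/86661 4616/28887; 42146/86661 13964/28887; 467/28887 3144/9629]
x' − x̄ = [-86234/86661, 709624/86661, 249994/28887] = K·y
y = (KᵀK)⁻¹·Kᵀ·(x' − x̄) = [-10, 27]
z = y + H·x̄ = [-10, 27] + [12, -26] = [2, 1]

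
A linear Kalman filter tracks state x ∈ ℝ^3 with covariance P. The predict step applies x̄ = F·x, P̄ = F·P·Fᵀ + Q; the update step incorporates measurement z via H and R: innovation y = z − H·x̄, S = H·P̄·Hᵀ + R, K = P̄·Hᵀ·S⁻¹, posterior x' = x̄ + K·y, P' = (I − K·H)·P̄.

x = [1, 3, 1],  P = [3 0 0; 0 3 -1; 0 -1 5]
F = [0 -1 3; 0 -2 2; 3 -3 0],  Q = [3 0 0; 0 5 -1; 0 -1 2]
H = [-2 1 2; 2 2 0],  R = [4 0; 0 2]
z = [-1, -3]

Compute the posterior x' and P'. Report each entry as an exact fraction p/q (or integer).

x' = [32215/102091, -186499/102091, 62679/102091]
P' = [234821/102091 -208302/102091 325588/102091; -208302/102091 232692/102091 -311326/102091; 325588/102091 -311326/102091 561773/102091]

x̄ = F·x = [0, -4, -6]
P̄ = F·P·Fᵀ + Q = [57 44 18; 44 45 23; 18 23 56]
y = z − H·x̄ = [15, 5]
S = H·P̄·Hᵀ + R = [273 -62; -62 762]
K = P̄·Hᵀ·S⁻¹ = [-6692/102091 26519/102091; 6661/102091 24390/102091; 40261/102091 14262/102091]
x' = x̄ + K·y = [32215/102091, -186499/102091, 62679/102091]
P' = (I − K·H)·P̄ = [234821/102091 -208302/102091 325588/102091; -208302/102091 232692/102091 -311326/102091; 325588/102091 -311326/102091 561773/102091]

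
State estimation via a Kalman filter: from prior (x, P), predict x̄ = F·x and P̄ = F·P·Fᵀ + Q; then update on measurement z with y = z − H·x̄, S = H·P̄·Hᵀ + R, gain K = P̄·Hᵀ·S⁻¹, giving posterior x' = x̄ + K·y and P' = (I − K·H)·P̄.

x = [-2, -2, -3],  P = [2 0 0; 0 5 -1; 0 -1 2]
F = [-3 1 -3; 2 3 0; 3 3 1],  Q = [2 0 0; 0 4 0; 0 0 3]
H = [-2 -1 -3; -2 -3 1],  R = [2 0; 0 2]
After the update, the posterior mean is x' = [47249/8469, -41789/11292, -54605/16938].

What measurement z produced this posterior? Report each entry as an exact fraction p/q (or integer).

z = [2, -3]

x̄ = F·x = [13, -10, -15]
P̄ = F·P·Fᵀ + Q = [49 12 -1; 12 57 54; -1 54 62]
S = H·P̄·Hᵀ + R = [1173 705; 705 597]
K = P̄·Hᵀ·S⁻¹ = [1304/8469 -3455/8469; -2537/11292 329/11292; -6083/16938 4403/16938]
x' − x̄ = [-62848/8469, 71131/11292, 199465/16938] = K·y
y = (KᵀK)⁻¹·Kᵀ·(x' − x̄) = [-27, 8]
z = y + H·x̄ = [-27, 8] + [29, -11] = [2, -3]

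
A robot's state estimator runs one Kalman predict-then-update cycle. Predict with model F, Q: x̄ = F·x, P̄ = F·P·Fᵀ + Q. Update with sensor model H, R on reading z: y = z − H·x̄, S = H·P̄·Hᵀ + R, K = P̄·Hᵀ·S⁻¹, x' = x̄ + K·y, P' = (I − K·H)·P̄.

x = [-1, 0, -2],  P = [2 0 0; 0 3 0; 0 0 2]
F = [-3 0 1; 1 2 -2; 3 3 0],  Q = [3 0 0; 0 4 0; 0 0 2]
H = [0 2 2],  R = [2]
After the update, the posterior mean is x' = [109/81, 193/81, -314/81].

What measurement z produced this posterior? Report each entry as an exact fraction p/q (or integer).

x̄ = F·x = [1, 3, -3]
P̄ = F·P·Fᵀ + Q = [23 -10 -18; -10 26 24; -18 24 47]
S = H·P̄·Hᵀ + R = [486]
K = P̄·Hᵀ·S⁻¹ = [-28/243; 50/243; 71/243]
x' − x̄ = [28/81, -50/81, -71/81] = K·y
y = (KᵀK)⁻¹·Kᵀ·(x' − x̄) = [-3]
z = y + H·x̄ = [-3] + [0] = [-3]

z = [-3]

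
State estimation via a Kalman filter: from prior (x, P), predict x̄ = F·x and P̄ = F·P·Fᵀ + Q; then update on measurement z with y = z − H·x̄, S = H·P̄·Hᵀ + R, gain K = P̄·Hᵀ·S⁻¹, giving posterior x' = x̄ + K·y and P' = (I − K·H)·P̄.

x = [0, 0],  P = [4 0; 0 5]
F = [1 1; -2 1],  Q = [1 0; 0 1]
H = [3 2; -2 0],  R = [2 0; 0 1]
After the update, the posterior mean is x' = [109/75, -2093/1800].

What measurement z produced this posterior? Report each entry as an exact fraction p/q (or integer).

x̄ = F·x = [0, 0]
P̄ = F·P·Fᵀ + Q = [10 -3; -3 22]
S = H·P̄·Hᵀ + R = [144 -48; -48 41]
K = P̄·Hᵀ·S⁻¹ = [1/150 -12/25; 1723/3600 53/75]
x' − x̄ = [109/75, -2093/1800] = K·y
y = (KᵀK)⁻¹·Kᵀ·(x' − x̄) = [2, -3]
z = y + H·x̄ = [2, -3] + [0, 0] = [2, -3]

z = [2, -3]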